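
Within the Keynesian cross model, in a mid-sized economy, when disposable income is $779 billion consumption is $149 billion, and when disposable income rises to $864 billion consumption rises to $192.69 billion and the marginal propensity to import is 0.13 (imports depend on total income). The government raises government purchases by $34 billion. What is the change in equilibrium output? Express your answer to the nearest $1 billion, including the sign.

+$55 billion

MPC = ΔC/ΔYd = (192.69 − 149)/(864 − 779) = 43.69/85 = 0.514.
Expenditure multiplier = 1/(1 − c + m) = 1/(1 − 0.514 + 0.13) = 1/0.616 ≈ 1.623.
ΔY = k × ΔG = (+$34 billion) / 0.616 ≈ +$55 billion.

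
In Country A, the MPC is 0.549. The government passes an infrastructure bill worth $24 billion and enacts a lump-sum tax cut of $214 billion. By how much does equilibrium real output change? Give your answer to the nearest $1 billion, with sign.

Expenditure multiplier = 1/(1 − MPC) = 1/(1 − 0.549) = 1/0.451 ≈ 2.217.
ΔG contributes k·ΔG = (+$24 billion) / 0.451 ≈ +$53.2 billion.
ΔT of −$214 billion changes first-round spending by −c·ΔT = +$117.486 billion, contributing k·(−c·ΔT) = (+$117.486 billion) / 0.451 ≈ +$260.5 billion.
Net ΔY = k(ΔG − c·ΔT) = (+$141.486 billion) / 0.451 ≈ +$314 billion.

+$314 billion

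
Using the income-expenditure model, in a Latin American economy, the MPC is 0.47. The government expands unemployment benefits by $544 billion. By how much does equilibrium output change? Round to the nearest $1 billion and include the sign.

The transfer change shifts disposable income by +$544 billion, so first-round consumption changes by c·ΔTR = 0.47 × (+$544 billion) = +$255.68 billion.
Expenditure multiplier = 1/(1 − MPC) = 1/(1 − 0.47) = 1/0.53 ≈ 1.887.
The transfer multiplier is c × k ≈ 0.887, so ΔY = k × (c·ΔTR) = (+$255.68 billion) / 0.53 ≈ +$482 billion.

+$482 billion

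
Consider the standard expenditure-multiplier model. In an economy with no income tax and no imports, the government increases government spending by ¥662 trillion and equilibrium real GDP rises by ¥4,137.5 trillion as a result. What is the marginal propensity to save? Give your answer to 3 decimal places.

0.160

Implied spending multiplier k = ΔY/ΔG = 4,137.5/662 = 6.25.
Since k = 1/(1 − MPC), MPC = 1 − 1/k = 1 − ΔG/ΔY = 1 − 662/4,137.5 = 0.840.
MPS = 1 − MPC = 0.160.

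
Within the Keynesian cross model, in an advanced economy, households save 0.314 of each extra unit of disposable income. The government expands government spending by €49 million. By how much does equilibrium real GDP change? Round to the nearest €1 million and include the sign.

MPC = 1 − MPS = 1 − 0.314 = 0.686.
Expenditure multiplier = 1/(1 − MPC) = 1/(1 − 0.686) = 1/0.314 ≈ 3.185.
ΔY = k × ΔG = (+€49 million) / 0.314 ≈ +€156 million.

+€156 million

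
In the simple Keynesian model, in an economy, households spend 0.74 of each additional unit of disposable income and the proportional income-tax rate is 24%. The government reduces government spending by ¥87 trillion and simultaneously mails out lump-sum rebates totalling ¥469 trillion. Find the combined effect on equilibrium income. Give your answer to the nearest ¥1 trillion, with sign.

Expenditure multiplier = 1/(1 − c(1−t)) = 1/(1 − 0.74×0.76) = 1/0.4376 ≈ 2.285.
ΔG contributes k·ΔG = (−¥87 trillion) / 0.4376 ≈ −¥198.8 trillion.
ΔT of −¥469 trillion changes first-round spending by −c·ΔT = +¥347.06 trillion, contributing k·(−c·ΔT) = (+¥347.06 trillion) / 0.4376 ≈ +¥793.1 trillion.
Net ΔY = k(ΔG − c·ΔT) = (+¥260.06 trillion) / 0.4376 ≈ +¥594 trillion.

+¥594 trillion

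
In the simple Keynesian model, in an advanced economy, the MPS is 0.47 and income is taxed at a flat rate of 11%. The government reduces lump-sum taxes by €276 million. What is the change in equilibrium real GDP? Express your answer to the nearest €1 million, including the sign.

MPC = 1 − MPS = 1 − 0.47 = 0.53.
A lump-sum tax change of −€276 million shifts disposable income by +€276 million; first-round consumption changes by −c × ΔT = −0.53 × (−€276 million) = +€146.28 million.
Expenditure multiplier = 1/(1 − c(1−t)) = 1/(1 − 0.53×0.89) = 1/0.5283 ≈ 1.893.
The tax multiplier is −c × k ≈ −1.003, so ΔY = k × (−c·ΔT) = (+€146.28 million) / 0.5283 ≈ +€277 million.

+€277 million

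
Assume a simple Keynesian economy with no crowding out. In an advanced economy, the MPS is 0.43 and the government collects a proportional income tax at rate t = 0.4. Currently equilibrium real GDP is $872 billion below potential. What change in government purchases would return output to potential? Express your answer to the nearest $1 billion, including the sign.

MPC = 1 − MPS = 1 − 0.43 = 0.57.
Spending multiplier = 1/(1 − c(1−t)) = 1/(1 − 0.57×0.6) = 1/0.658 ≈ 1.52.
Need ΔY = +$872 billion, so ΔG = ΔY/k = (+$872 billion) × 0.658 ≈ +$574 billion.
The government should increase government purchases by $574 billion.

+$574 billion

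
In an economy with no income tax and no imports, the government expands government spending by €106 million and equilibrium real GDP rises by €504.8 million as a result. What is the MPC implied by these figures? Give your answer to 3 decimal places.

0.790

Implied spending multiplier k = ΔY/ΔG = 504.8/106 ≈ 4.7623.
Since k = 1/(1 − MPC), MPC = 1 − 1/k = 1 − ΔG/ΔY = 1 − 106/504.8 ≈ 0.790.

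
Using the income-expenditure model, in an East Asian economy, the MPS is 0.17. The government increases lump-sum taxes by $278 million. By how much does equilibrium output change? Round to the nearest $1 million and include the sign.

−$1,357 million

MPC = 1 − MPS = 1 − 0.17 = 0.83.
A lump-sum tax change of +$278 million shifts disposable income by −$278 million; first-round consumption changes by −c × ΔT = −0.83 × (+$278 million) = −$230.74 million.
Expenditure multiplier = 1/(1 − MPC) = 1/(1 − 0.83) = 1/0.17 ≈ 5.882.
The tax multiplier is −c × k ≈ −4.882, so ΔY = k × (−c·ΔT) = (−$230.74 million) / 0.17 ≈ −$1,357 million.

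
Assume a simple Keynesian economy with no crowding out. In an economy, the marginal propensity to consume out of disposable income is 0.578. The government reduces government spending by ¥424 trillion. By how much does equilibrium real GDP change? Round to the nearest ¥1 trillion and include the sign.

Expenditure multiplier = 1/(1 − MPC) = 1/(1 − 0.578) = 1/0.422 ≈ 2.37.
ΔY = k × ΔG = (−¥424 trillion) / 0.422 ≈ −¥1,005 trillion.

−¥1,005 trillion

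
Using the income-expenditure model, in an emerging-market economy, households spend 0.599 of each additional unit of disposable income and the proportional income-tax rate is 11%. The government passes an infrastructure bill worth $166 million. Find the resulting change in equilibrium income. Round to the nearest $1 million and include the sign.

Spending multiplier = 1/(1 − c(1−t)) = 1/(1 − 0.599×0.89) = 1/0.46689 ≈ 2.142.
ΔY = k × ΔG = (+$166 million) / 0.46689 ≈ +$356 million.

+$356 million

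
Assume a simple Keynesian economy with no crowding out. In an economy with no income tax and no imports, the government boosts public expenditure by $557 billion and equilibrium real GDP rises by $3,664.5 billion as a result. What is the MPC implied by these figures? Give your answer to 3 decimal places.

Implied spending multiplier k = ΔY/ΔG = 3,664.5/557 ≈ 6.579.
Since k = 1/(1 − MPC), MPC = 1 − 1/k = 1 − ΔG/ΔY = 1 − 557/3,664.5 ≈ 0.848.

0.848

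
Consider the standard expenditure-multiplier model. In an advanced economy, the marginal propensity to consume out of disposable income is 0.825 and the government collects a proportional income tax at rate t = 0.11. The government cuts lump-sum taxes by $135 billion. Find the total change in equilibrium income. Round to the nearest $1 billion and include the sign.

+$419 billion

A lump-sum tax change of −$135 billion shifts disposable income by +$135 billion; first-round consumption changes by −c × ΔT = −0.825 × (−$135 billion) = +$111.375 billion.
Expenditure multiplier = 1/(1 − c(1−t)) = 1/(1 − 0.825×0.89) = 1/0.26575 ≈ 3.763.
The tax multiplier is −c × k ≈ −3.104, so ΔY = k × (−c·ΔT) = (+$111.375 billion) / 0.26575 ≈ +$419 billion.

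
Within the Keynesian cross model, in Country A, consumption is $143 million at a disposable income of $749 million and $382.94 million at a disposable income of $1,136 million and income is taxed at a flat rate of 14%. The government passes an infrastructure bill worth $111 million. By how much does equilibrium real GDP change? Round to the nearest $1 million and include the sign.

+$238 million

MPC = ΔC/ΔYd = (382.94 − 143)/(1,136 − 749) = 239.94/387 = 0.62.
Expenditure multiplier = 1/(1 − c(1−t)) = 1/(1 − 0.62×0.86) = 1/0.4668 ≈ 2.142.
ΔY = k × ΔG = (+$111 million) / 0.4668 ≈ +$238 million.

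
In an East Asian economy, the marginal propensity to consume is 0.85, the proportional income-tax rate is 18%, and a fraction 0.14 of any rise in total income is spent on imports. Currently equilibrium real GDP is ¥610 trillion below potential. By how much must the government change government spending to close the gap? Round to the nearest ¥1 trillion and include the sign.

Spending multiplier = 1/(1 − c(1−t) + m) = 1/(1 − 0.85×0.82 + 0.14) = 1/0.443 ≈ 2.257.
Need ΔY = +¥610 trillion, so ΔG = ΔY/k = (+¥610 trillion) × 0.443 ≈ +¥270 trillion.
The government should increase government spending by ¥270 trillion.

+¥270 trillion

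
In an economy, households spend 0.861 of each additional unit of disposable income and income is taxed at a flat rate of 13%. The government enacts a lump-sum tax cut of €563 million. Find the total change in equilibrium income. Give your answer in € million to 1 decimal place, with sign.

+€1,931.8 million

A lump-sum tax change of −€563 million shifts disposable income by +€563 million; first-round consumption changes by −c × ΔT = −0.861 × (−€563 million) = +€484.743 million.
Expenditure multiplier = 1/(1 − c(1−t)) = 1/(1 − 0.861×0.87) = 1/0.25093 ≈ 3.985.
The tax multiplier is −c × k ≈ −3.431, so ΔY = k × (−c·ΔT) = (+€484.743 million) / 0.25093 ≈ +€1,931.8 million.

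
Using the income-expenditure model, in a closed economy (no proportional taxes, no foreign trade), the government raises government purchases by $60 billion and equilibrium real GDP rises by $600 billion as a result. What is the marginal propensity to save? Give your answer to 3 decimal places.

Implied spending multiplier k = ΔY/ΔG = 600/60 = 10.
Since k = 1/(1 − MPC), MPC = 1 − 1/k = 1 − ΔG/ΔY = 1 − 60/600 = 0.900.
MPS = 1 − MPC = 0.100.

0.100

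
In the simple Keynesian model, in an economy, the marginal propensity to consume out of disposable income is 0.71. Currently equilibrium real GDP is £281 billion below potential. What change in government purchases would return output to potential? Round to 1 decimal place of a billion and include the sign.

+£81.5 billion

Spending multiplier = 1/(1 − MPC) = 1/(1 − 0.71) = 1/0.29 ≈ 3.448.
Need ΔY = +£281 billion, so ΔG = ΔY/k = (+£281 billion) × 0.29 ≈ +£81.5 billion.
The government should increase government purchases by £81.5 billion.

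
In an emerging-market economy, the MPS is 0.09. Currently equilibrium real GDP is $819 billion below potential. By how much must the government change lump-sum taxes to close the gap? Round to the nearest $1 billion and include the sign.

MPC = 1 − MPS = 1 − 0.09 = 0.91.
Spending multiplier = 1/(1 − MPC) = 1/(1 − 0.91) = 1/0.09 ≈ 11.111.
Tax multiplier = −c·k = −0.91/0.09 ≈ −10.111. Need ΔY = +$819 billion, so ΔT = ΔY/(−c·k) = −(+$819 billion) × 0.09 / 0.91 = −$81 billion.
The government should cut lump-sum taxes by $81 billion.

−$81 billion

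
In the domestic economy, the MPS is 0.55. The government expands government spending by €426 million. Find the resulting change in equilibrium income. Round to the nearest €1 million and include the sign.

MPC = 1 − MPS = 1 − 0.55 = 0.45.
Expenditure multiplier = 1/(1 − MPC) = 1/(1 − 0.45) = 1/0.55 ≈ 1.818.
ΔY = k × ΔG = (+€426 million) / 0.55 ≈ +€775 million.

+€775 million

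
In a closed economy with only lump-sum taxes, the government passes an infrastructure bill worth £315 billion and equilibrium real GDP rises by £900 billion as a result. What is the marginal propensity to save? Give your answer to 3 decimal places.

Implied spending multiplier k = ΔY/ΔG = 900/315 ≈ 2.8571.
Since k = 1/(1 − MPC), MPC = 1 − 1/k = 1 − ΔG/ΔY = 1 − 315/900 = 0.650.
MPS = 1 − MPC = 0.350.

0.350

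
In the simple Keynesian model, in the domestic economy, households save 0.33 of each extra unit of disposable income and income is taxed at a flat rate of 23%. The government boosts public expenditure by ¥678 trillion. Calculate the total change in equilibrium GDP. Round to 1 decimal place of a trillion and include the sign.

+¥1,400.5 trillion

MPC = 1 − MPS = 1 − 0.33 = 0.67.
Spending multiplier = 1/(1 − c(1−t)) = 1/(1 − 0.67×0.77) = 1/0.4841 ≈ 2.066.
ΔY = k × ΔG = (+¥678 trillion) / 0.4841 ≈ +¥1,400.5 trillion.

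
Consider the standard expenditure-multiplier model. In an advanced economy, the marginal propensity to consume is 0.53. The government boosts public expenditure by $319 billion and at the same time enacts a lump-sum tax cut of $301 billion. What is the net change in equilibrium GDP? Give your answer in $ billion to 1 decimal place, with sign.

+$1,018.1 billion

Expenditure multiplier = 1/(1 − MPC) = 1/(1 − 0.53) = 1/0.47 ≈ 2.128.
ΔG contributes k·ΔG = (+$319 billion) / 0.47 ≈ +$678.7 billion.
ΔT of −$301 billion changes first-round spending by −c·ΔT = +$159.53 billion, contributing k·(−c·ΔT) = (+$159.53 billion) / 0.47 ≈ +$339.4 billion.
Net ΔY = k(ΔG − c·ΔT) = (+$478.53 billion) / 0.47 ≈ +$1,018.1 billion.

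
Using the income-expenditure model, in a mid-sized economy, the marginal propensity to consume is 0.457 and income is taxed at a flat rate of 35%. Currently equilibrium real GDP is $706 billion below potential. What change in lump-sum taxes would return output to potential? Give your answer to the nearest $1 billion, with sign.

Spending multiplier = 1/(1 − c(1−t)) = 1/(1 − 0.457×0.65) = 1/0.70295 ≈ 1.423.
Tax multiplier = −c·k = −0.457/0.70295 ≈ −0.65. Need ΔY = +$706 billion, so ΔT = ΔY/(−c·k) = −(+$706 billion) × 0.70295 / 0.457 ≈ −$1,086 billion.
The government should cut lump-sum taxes by $1,086 billion.

−$1,086 billion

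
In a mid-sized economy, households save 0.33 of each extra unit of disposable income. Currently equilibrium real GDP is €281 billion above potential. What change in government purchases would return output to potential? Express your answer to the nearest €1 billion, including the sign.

−€93 billion

MPC = 1 − MPS = 1 − 0.33 = 0.67.
Spending multiplier = 1/(1 − MPC) = 1/(1 − 0.67) = 1/0.33 ≈ 3.03.
Need ΔY = −€281 billion, so ΔG = ΔY/k = (−€281 billion) × 0.33 ≈ −€93 billion.
The government should cut government purchases by €93 billion.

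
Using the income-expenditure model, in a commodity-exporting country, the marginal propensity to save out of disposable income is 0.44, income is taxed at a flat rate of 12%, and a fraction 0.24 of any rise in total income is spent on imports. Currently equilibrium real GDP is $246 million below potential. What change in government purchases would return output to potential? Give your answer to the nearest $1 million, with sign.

MPC = 1 − MPS = 1 − 0.44 = 0.56.
Spending multiplier = 1/(1 − c(1−t) + m) = 1/(1 − 0.56×0.88 + 0.24) = 1/0.7472 ≈ 1.338.
Need ΔY = +$246 million, so ΔG = ΔY/k = (+$246 million) × 0.7472 ≈ +$184 million.
The government should increase government purchases by $184 million.

+$184 million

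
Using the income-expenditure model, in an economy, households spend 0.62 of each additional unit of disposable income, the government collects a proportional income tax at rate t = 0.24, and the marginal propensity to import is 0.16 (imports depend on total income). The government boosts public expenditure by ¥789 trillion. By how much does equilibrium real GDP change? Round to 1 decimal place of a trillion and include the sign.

Expenditure multiplier = 1/(1 − c(1−t) + m) = 1/(1 − 0.62×0.76 + 0.16) = 1/0.6888 ≈ 1.452.
ΔY = k × ΔG = (+¥789 trillion) / 0.6888 ≈ +¥1,145.5 trillion.

+¥1,145.5 trillion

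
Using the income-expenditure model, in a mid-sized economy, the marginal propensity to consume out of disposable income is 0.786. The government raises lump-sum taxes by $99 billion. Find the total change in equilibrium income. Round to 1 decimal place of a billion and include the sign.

A lump-sum tax change of +$99 billion shifts disposable income by −$99 billion; first-round consumption changes by −c × ΔT = −0.786 × (+$99 billion) = −$77.814 billion.
Expenditure multiplier = 1/(1 − MPC) = 1/(1 − 0.786) = 1/0.214 ≈ 4.673.
The tax multiplier is −c × k ≈ −3.673, so ΔY = k × (−c·ΔT) = (−$77.814 billion) / 0.214 ≈ −$363.6 billion.

−$363.6 billion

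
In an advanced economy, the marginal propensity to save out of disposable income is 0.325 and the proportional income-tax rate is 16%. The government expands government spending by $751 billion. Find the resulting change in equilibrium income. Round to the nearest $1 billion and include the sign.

MPC = 1 − MPS = 1 − 0.325 = 0.675.
Spending multiplier = 1/(1 − c(1−t)) = 1/(1 − 0.675×0.84) = 1/0.433 ≈ 2.309.
ΔY = k × ΔG = (+$751 billion) / 0.433 ≈ +$1,734 billion.

+$1,734 billion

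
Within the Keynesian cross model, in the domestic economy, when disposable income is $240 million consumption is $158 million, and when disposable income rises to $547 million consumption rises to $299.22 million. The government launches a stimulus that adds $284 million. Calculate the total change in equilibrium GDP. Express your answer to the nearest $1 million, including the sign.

+$526 million

MPC = ΔC/ΔYd = (299.22 − 158)/(547 − 240) = 141.22/307 = 0.46.
Spending multiplier = 1/(1 − MPC) = 1/(1 − 0.46) = 1/0.54 ≈ 1.852.
ΔY = k × ΔG = (+$284 million) / 0.54 ≈ +$526 million.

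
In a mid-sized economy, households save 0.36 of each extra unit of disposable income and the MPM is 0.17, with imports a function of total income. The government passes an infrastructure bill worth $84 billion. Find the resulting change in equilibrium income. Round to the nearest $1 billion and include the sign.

MPC = 1 − MPS = 1 − 0.36 = 0.64.
Expenditure multiplier = 1/(1 − c + m) = 1/(1 − 0.64 + 0.17) = 1/0.53 ≈ 1.887.
ΔY = k × ΔG = (+$84 billion) / 0.53 ≈ +$158 billion.

+$158 billion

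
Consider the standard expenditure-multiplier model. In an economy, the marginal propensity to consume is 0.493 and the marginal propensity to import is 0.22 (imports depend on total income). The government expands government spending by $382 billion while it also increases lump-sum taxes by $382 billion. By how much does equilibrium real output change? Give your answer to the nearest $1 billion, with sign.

Expenditure multiplier = 1/(1 − c + m) = 1/(1 − 0.493 + 0.22) = 1/0.727 ≈ 1.376.
ΔG contributes k·ΔG = (+$382 billion) / 0.727 ≈ +$525.4 billion.
ΔT of +$382 billion changes first-round spending by −c·ΔT = −$188.326 billion, contributing k·(−c·ΔT) = (−$188.326 billion) / 0.727 ≈ −$259 billion.
Net ΔY = k(ΔG − c·ΔT) = (+$193.674 billion) / 0.727 ≈ +$266 billion.

+$266 billion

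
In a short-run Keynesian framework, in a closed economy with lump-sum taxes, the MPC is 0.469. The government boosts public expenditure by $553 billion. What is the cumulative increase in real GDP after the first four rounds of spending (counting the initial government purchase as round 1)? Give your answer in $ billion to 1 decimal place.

Round 1 adds ΔG = $553 billion; each later round is MPC = 0.469 times the previous.
After 4 rounds: 553 + 259.357 + 121.638433 + 57.048425077 = ΔG·(1 − c^4)/(1 − c) = 553 × (1 − 0.048382841521)/0.531 ≈ $991 billion.

$991.0 billion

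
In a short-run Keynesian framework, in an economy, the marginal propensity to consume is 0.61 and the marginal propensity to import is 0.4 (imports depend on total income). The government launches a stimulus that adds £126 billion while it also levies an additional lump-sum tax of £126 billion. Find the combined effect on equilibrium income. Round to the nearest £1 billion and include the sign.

+£62 billion

Expenditure multiplier = 1/(1 − c + m) = 1/(1 − 0.61 + 0.4) = 1/0.79 ≈ 1.266.
ΔG contributes k·ΔG = (+£126 billion) / 0.79 ≈ +£159.5 billion.
ΔT of +£126 billion changes first-round spending by −c·ΔT = −£76.86 billion, contributing k·(−c·ΔT) = (−£76.86 billion) / 0.79 ≈ −£97.3 billion.
Net ΔY = k(ΔG − c·ΔT) = (+£49.14 billion) / 0.79 ≈ +£62 billion.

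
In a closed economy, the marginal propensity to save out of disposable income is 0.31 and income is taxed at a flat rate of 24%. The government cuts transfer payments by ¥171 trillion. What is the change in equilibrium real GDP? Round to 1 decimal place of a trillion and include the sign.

MPC = 1 − MPS = 1 − 0.31 = 0.69.
The transfer change shifts disposable income by −¥171 trillion, so first-round consumption changes by c·ΔTR = 0.69 × (−¥171 trillion) = −¥117.99 trillion.
Expenditure multiplier = 1/(1 − c(1−t)) = 1/(1 − 0.69×0.76) = 1/0.4756 ≈ 2.103.
The transfer multiplier is c × k ≈ 1.451, so ΔY = k × (c·ΔTR) = (−¥117.99 trillion) / 0.4756 ≈ −¥248.1 trillion.

−¥248.1 trillion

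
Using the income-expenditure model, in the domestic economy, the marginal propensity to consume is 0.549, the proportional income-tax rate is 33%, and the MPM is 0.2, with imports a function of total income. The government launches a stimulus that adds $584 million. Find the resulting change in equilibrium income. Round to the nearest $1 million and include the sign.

+$702 million

Government-spending multiplier = 1/(1 − c(1−t) + m) = 1/(1 − 0.549×0.67 + 0.2) = 1/0.83217 ≈ 1.202.
ΔY = k × ΔG = (+$584 million) / 0.83217 ≈ +$702 million.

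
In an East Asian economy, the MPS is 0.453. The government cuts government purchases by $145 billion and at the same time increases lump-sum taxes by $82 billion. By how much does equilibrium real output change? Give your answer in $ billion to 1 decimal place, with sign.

−$419.1 billion

MPC = 1 − MPS = 1 − 0.453 = 0.547.
Expenditure multiplier = 1/(1 − MPC) = 1/(1 − 0.547) = 1/0.453 ≈ 2.208.
ΔG contributes k·ΔG = (−$145 billion) / 0.453 ≈ −$320.1 billion.
ΔT of +$82 billion changes first-round spending by −c·ΔT = −$44.854 billion, contributing k·(−c·ΔT) = (−$44.854 billion) / 0.453 ≈ −$99 billion.
Net ΔY = k(ΔG − c·ΔT) = (−$189.854 billion) / 0.453 ≈ −$419.1 billion.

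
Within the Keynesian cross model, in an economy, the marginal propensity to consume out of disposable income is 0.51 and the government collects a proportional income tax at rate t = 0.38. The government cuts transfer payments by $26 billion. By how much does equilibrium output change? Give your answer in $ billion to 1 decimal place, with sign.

The transfer change shifts disposable income by −$26 billion, so first-round consumption changes by c·ΔTR = 0.51 × (−$26 billion) = −$13.26 billion.
Expenditure multiplier = 1/(1 − c(1−t)) = 1/(1 − 0.51×0.62) = 1/0.6838 ≈ 1.462.
The transfer multiplier is c × k ≈ 0.746, so ΔY = k × (c·ΔTR) = (−$13.26 billion) / 0.6838 ≈ −$19.4 billion.

−$19.4 billion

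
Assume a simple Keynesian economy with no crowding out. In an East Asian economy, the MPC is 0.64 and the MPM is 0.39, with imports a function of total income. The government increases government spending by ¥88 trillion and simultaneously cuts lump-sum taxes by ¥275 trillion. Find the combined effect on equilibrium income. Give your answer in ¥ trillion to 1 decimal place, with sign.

+¥352.0 trillion

Expenditure multiplier = 1/(1 − c + m) = 1/(1 − 0.64 + 0.39) = 1/0.75 ≈ 1.333.
ΔG contributes k·ΔG = (+¥88 trillion) / 0.75 ≈ +¥117.3 trillion.
ΔT of −¥275 trillion changes first-round spending by −c·ΔT = +¥176 trillion, contributing k·(−c·ΔT) = (+¥176 trillion) / 0.75 ≈ +¥234.7 trillion.
Net ΔY = k(ΔG − c·ΔT) = (+¥264 trillion) / 0.75 = +¥352 trillion.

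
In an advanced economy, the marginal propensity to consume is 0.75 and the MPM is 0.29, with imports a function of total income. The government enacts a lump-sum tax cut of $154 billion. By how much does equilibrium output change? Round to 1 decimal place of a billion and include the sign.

A lump-sum tax change of −$154 billion shifts disposable income by +$154 billion; first-round consumption changes by −c × ΔT = −0.75 × (−$154 billion) = +$115.5 billion.
Expenditure multiplier = 1/(1 − c + m) = 1/(1 − 0.75 + 0.29) = 1/0.54 ≈ 1.852.
The tax multiplier is −c × k ≈ −1.389, so ΔY = k × (−c·ΔT) = (+$115.5 billion) / 0.54 ≈ +$213.9 billion.

+$213.9 billion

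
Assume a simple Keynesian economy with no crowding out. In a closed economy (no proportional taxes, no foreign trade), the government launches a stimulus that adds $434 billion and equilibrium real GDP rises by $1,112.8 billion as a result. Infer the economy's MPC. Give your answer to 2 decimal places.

Implied spending multiplier k = ΔY/ΔG = 1,112.8/434 ≈ 2.5641.
Since k = 1/(1 − MPC), MPC = 1 − 1/k = 1 − ΔG/ΔY = 1 − 434/1,112.8 ≈ 0.61.

0.61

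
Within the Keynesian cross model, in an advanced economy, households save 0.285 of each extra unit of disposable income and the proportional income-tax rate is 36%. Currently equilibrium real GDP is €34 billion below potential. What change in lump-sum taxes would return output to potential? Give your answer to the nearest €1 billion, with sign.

MPC = 1 − MPS = 1 − 0.285 = 0.715.
Spending multiplier = 1/(1 − c(1−t)) = 1/(1 − 0.715×0.64) = 1/0.5424 ≈ 1.844.
Tax multiplier = −c·k = −0.715/0.5424 ≈ −1.318. Need ΔY = +€34 billion, so ΔT = ΔY/(−c·k) = −(+€34 billion) × 0.5424 / 0.715 ≈ −€26 billion.
The government should cut lump-sum taxes by €26 billion.

−€26 billion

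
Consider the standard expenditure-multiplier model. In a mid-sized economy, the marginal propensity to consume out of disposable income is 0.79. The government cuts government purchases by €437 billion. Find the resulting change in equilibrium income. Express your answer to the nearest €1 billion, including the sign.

−€2,081 billion

Spending multiplier = 1/(1 − MPC) = 1/(1 − 0.79) = 1/0.21 ≈ 4.762.
ΔY = k × ΔG = (−€437 billion) / 0.21 ≈ −€2,081 billion.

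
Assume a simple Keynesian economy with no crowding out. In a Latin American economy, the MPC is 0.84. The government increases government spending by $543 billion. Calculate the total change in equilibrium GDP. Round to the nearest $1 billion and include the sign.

Spending multiplier = 1/(1 − MPC) = 1/(1 − 0.84) = 1/0.16 = 6.25.
ΔY = k × ΔG = (+$543 billion) / 0.16 ≈ +$3,394 billion.

+$3,394 billion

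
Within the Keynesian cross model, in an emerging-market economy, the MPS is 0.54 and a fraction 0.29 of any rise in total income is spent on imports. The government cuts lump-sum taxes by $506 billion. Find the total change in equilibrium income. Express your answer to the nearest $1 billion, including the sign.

+$280 billion

MPC = 1 − MPS = 1 − 0.54 = 0.46.
A lump-sum tax change of −$506 billion shifts disposable income by +$506 billion; first-round consumption changes by −c × ΔT = −0.46 × (−$506 billion) = +$232.76 billion.
Expenditure multiplier = 1/(1 − c + m) = 1/(1 − 0.46 + 0.29) = 1/0.83 ≈ 1.205.
The tax multiplier is −c × k ≈ −0.554, so ΔY = k × (−c·ΔT) = (+$232.76 billion) / 0.83 ≈ +$280 billion.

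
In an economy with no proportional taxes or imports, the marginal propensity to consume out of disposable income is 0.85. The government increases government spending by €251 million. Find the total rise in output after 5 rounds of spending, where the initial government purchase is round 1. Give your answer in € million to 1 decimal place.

Round 1 adds ΔG = €251 million; each later round is MPC = 0.85 times the previous.
After 5 rounds: 251 + 213.35 + 181.3475 + 154.145375 + 131.02356875 = ΔG·(1 − c^5)/(1 − c) = 251 × (1 − 0.4437053125)/0.15 ≈ €930.9 million.

€930.9 million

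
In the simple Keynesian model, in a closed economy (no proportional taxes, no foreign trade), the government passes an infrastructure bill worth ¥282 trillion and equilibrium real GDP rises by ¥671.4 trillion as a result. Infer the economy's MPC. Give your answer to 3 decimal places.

Implied spending multiplier k = ΔY/ΔG = 671.4/282 ≈ 2.3809.
Since k = 1/(1 − MPC), MPC = 1 − 1/k = 1 − ΔG/ΔY = 1 − 282/671.4 ≈ 0.580.

0.580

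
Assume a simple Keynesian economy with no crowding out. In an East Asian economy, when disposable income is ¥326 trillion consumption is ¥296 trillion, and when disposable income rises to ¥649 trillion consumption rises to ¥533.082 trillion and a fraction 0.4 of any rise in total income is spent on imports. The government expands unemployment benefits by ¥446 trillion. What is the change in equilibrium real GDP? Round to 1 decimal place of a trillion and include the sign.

+¥491.5 trillion

MPC = ΔC/ΔYd = (533.082 − 296)/(649 − 326) = 237.082/323 = 0.734.
The transfer change shifts disposable income by +¥446 trillion, so first-round consumption changes by c·ΔTR = 0.734 × (+¥446 trillion) = +¥327.364 trillion.
Expenditure multiplier = 1/(1 − c + m) = 1/(1 − 0.734 + 0.4) = 1/0.666 ≈ 1.502.
The transfer multiplier is c × k ≈ 1.102, so ΔY = k × (c·ΔTR) = (+¥327.364 trillion) / 0.666 ≈ +¥491.5 trillion.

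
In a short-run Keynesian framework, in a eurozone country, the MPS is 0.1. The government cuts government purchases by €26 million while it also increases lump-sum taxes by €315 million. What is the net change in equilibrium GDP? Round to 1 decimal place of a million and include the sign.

MPC = 1 − MPS = 1 − 0.1 = 0.9.
Expenditure multiplier = 1/(1 − MPC) = 1/(1 − 0.9) = 1/0.1 = 10.
ΔG contributes k·ΔG = (−€26 million) / 0.1 = −€260 million.
ΔT of +€315 million changes first-round spending by −c·ΔT = −€283.5 million, contributing k·(−c·ΔT) = (−€283.5 million) / 0.1 = −€2,835 million.
Net ΔY = k(ΔG − c·ΔT) = (−€309.5 million) / 0.1 = −€3,095 million.

−€3,095.0 million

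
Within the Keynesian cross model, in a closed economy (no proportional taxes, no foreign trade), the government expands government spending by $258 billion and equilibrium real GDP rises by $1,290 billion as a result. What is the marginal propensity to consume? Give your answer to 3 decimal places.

Implied spending multiplier k = ΔY/ΔG = 1,290/258 = 5.
Since k = 1/(1 − MPC), MPC = 1 − 1/k = 1 − ΔG/ΔY = 1 − 258/1,290 = 0.800.

0.800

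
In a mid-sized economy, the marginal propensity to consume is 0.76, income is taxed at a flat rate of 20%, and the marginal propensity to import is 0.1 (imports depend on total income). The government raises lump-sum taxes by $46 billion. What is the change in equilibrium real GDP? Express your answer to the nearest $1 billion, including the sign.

A lump-sum tax change of +$46 billion shifts disposable income by −$46 billion; first-round consumption changes by −c × ΔT = −0.76 × (+$46 billion) = −$34.96 billion.
Expenditure multiplier = 1/(1 − c(1−t) + m) = 1/(1 − 0.76×0.8 + 0.1) = 1/0.492 ≈ 2.033.
The tax multiplier is −c × k ≈ −1.545, so ΔY = k × (−c·ΔT) = (−$34.96 billion) / 0.492 ≈ −$71 billion.

−$71 billion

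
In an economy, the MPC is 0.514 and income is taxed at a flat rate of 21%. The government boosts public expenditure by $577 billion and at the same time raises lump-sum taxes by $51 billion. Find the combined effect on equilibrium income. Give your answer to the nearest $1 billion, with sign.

+$927 billion

Expenditure multiplier = 1/(1 − c(1−t)) = 1/(1 − 0.514×0.79) = 1/0.59394 ≈ 1.684.
ΔG contributes k·ΔG = (+$577 billion) / 0.59394 ≈ +$971.5 billion.
ΔT of +$51 billion changes first-round spending by −c·ΔT = −$26.214 billion, contributing k·(−c·ΔT) = (−$26.214 billion) / 0.59394 ≈ −$44.1 billion.
Net ΔY = k(ΔG − c·ΔT) = (+$550.786 billion) / 0.59394 ≈ +$927 billion.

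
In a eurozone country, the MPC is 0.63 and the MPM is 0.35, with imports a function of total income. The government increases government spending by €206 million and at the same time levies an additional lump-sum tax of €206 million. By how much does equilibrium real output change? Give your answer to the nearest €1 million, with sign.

+€106 million

Expenditure multiplier = 1/(1 − c + m) = 1/(1 − 0.63 + 0.35) = 1/0.72 ≈ 1.389.
ΔG contributes k·ΔG = (+€206 million) / 0.72 ≈ +€286.1 million.
ΔT of +€206 million changes first-round spending by −c·ΔT = −€129.78 million, contributing k·(−c·ΔT) = (−€129.78 million) / 0.72 ≈ −€180.3 million.
Net ΔY = k(ΔG − c·ΔT) = (+€76.22 million) / 0.72 ≈ +€106 million.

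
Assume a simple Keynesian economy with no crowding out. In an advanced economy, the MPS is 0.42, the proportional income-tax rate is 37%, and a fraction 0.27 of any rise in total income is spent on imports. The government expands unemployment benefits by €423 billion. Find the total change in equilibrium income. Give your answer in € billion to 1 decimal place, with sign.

+€271.2 billion

MPC = 1 − MPS = 1 − 0.42 = 0.58.
The transfer change shifts disposable income by +€423 billion, so first-round consumption changes by c·ΔTR = 0.58 × (+€423 billion) = +€245.34 billion.
Expenditure multiplier = 1/(1 − c(1−t) + m) = 1/(1 − 0.58×0.63 + 0.27) = 1/0.9046 ≈ 1.105.
The transfer multiplier is c × k ≈ 0.641, so ΔY = k × (c·ΔTR) = (+€245.34 billion) / 0.9046 ≈ +€271.2 billion.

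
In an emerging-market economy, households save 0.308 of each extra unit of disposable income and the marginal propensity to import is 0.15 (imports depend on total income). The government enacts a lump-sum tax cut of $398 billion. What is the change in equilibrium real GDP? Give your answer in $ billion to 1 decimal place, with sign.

+$601.3 billion

MPC = 1 − MPS = 1 − 0.308 = 0.692.
A lump-sum tax change of −$398 billion shifts disposable income by +$398 billion; first-round consumption changes by −c × ΔT = −0.692 × (−$398 billion) = +$275.416 billion.
Expenditure multiplier = 1/(1 − c + m) = 1/(1 − 0.692 + 0.15) = 1/0.458 ≈ 2.183.
The tax multiplier is −c × k ≈ −1.511, so ΔY = k × (−c·ΔT) = (+$275.416 billion) / 0.458 ≈ +$601.3 billion.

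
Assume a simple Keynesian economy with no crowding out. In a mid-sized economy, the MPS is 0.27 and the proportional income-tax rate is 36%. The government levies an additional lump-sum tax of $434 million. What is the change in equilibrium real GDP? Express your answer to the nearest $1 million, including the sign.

MPC = 1 − MPS = 1 − 0.27 = 0.73.
A lump-sum tax change of +$434 million shifts disposable income by −$434 million; first-round consumption changes by −c × ΔT = −0.73 × (+$434 million) = −$316.82 million.
Expenditure multiplier = 1/(1 − c(1−t)) = 1/(1 − 0.73×0.64) = 1/0.5328 ≈ 1.877.
The tax multiplier is −c × k ≈ −1.37, so ΔY = k × (−c·ΔT) = (−$316.82 million) / 0.5328 ≈ −$595 million.

−$595 million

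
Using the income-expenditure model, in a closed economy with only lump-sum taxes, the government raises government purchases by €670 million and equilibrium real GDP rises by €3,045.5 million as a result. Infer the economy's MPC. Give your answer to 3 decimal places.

0.780

Implied spending multiplier k = ΔY/ΔG = 3,045.5/670 ≈ 4.5455.
Since k = 1/(1 − MPC), MPC = 1 − 1/k = 1 − ΔG/ΔY = 1 − 670/3,045.5 ≈ 0.780.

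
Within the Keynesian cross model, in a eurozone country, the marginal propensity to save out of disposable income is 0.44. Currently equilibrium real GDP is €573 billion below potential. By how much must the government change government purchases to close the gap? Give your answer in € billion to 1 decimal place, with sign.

+€252.1 billion

MPC = 1 − MPS = 1 − 0.44 = 0.56.
Spending multiplier = 1/(1 − MPC) = 1/(1 − 0.56) = 1/0.44 ≈ 2.273.
Need ΔY = +€573 billion, so ΔG = ΔY/k = (+€573 billion) × 0.44 ≈ +€252.1 billion.
The government should increase government purchases by €252.1 billion.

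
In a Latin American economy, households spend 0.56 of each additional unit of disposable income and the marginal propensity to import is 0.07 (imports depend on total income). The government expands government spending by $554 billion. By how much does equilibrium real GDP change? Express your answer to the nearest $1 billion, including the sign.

+$1,086 billion

Expenditure multiplier = 1/(1 − c + m) = 1/(1 − 0.56 + 0.07) = 1/0.51 ≈ 1.961.
ΔY = k × ΔG = (+$554 billion) / 0.51 ≈ +$1,086 billion.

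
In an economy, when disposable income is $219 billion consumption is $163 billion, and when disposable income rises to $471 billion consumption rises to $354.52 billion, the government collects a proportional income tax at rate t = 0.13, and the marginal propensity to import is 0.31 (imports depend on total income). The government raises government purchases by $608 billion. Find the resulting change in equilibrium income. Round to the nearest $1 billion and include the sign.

MPC = ΔC/ΔYd = (354.52 − 163)/(471 − 219) = 191.52/252 = 0.76.
Expenditure multiplier = 1/(1 − c(1−t) + m) = 1/(1 − 0.76×0.87 + 0.31) = 1/0.6488 ≈ 1.541.
ΔY = k × ΔG = (+$608 billion) / 0.6488 ≈ +$937 billion.

+$937 billion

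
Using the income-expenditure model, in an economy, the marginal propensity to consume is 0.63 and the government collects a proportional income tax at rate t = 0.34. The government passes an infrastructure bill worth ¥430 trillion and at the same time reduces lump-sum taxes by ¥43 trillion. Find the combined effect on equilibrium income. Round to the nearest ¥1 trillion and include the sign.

Expenditure multiplier = 1/(1 − c(1−t)) = 1/(1 − 0.63×0.66) = 1/0.5842 ≈ 1.712.
ΔG contributes k·ΔG = (+¥430 trillion) / 0.5842 ≈ +¥736 trillion.
ΔT of −¥43 trillion changes first-round spending by −c·ΔT = +¥27.09 trillion, contributing k·(−c·ΔT) = (+¥27.09 trillion) / 0.5842 ≈ +¥46.4 trillion.
Net ΔY = k(ΔG − c·ΔT) = (+¥457.09 trillion) / 0.5842 ≈ +¥782 trillion.

+¥782 trillion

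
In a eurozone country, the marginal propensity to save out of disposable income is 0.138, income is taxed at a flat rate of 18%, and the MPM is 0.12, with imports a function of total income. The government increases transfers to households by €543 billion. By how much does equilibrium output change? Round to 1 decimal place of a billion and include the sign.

MPC = 1 − MPS = 1 − 0.138 = 0.862.
The transfer change shifts disposable income by +€543 billion, so first-round consumption changes by c·ΔTR = 0.862 × (+€543 billion) = +€468.066 billion.
Expenditure multiplier = 1/(1 − c(1−t) + m) = 1/(1 − 0.862×0.82 + 0.12) = 1/0.41316 ≈ 2.42.
The transfer multiplier is c × k ≈ 2.086, so ΔY = k × (c·ΔTR) = (+€468.066 billion) / 0.41316 ≈ +€1,132.9 billion.

+€1,132.9 billion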